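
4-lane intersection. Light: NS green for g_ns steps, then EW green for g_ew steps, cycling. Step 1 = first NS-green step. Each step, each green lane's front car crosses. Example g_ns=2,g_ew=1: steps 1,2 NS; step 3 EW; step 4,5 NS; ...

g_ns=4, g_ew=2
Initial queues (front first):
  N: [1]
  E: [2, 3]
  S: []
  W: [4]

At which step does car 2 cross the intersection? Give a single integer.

Step 1 [NS]: N:car1-GO,E:wait,S:empty,W:wait | queues: N=0 E=2 S=0 W=1
Step 2 [NS]: N:empty,E:wait,S:empty,W:wait | queues: N=0 E=2 S=0 W=1
Step 3 [NS]: N:empty,E:wait,S:empty,W:wait | queues: N=0 E=2 S=0 W=1
Step 4 [NS]: N:empty,E:wait,S:empty,W:wait | queues: N=0 E=2 S=0 W=1
Step 5 [EW]: N:wait,E:car2-GO,S:wait,W:car4-GO | queues: N=0 E=1 S=0 W=0
Step 6 [EW]: N:wait,E:car3-GO,S:wait,W:empty | queues: N=0 E=0 S=0 W=0
Car 2 crosses at step 5

5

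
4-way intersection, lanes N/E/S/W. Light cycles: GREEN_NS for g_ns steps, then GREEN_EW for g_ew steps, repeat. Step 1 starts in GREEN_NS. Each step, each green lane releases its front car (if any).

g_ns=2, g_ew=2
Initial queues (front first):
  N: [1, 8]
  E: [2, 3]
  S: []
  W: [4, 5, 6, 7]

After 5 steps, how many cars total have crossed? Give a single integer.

Answer: 6

Derivation:
Step 1 [NS]: N:car1-GO,E:wait,S:empty,W:wait | queues: N=1 E=2 S=0 W=4
Step 2 [NS]: N:car8-GO,E:wait,S:empty,W:wait | queues: N=0 E=2 S=0 W=4
Step 3 [EW]: N:wait,E:car2-GO,S:wait,W:car4-GO | queues: N=0 E=1 S=0 W=3
Step 4 [EW]: N:wait,E:car3-GO,S:wait,W:car5-GO | queues: N=0 E=0 S=0 W=2
Step 5 [NS]: N:empty,E:wait,S:empty,W:wait | queues: N=0 E=0 S=0 W=2
Cars crossed by step 5: 6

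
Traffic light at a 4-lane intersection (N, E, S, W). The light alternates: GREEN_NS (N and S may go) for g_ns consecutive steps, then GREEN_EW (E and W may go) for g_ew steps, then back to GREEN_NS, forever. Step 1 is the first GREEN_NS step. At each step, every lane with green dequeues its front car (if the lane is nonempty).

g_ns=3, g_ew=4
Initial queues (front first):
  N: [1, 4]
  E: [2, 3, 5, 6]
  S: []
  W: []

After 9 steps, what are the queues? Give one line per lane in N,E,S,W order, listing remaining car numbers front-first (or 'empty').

Step 1 [NS]: N:car1-GO,E:wait,S:empty,W:wait | queues: N=1 E=4 S=0 W=0
Step 2 [NS]: N:car4-GO,E:wait,S:empty,W:wait | queues: N=0 E=4 S=0 W=0
Step 3 [NS]: N:empty,E:wait,S:empty,W:wait | queues: N=0 E=4 S=0 W=0
Step 4 [EW]: N:wait,E:car2-GO,S:wait,W:empty | queues: N=0 E=3 S=0 W=0
Step 5 [EW]: N:wait,E:car3-GO,S:wait,W:empty | queues: N=0 E=2 S=0 W=0
Step 6 [EW]: N:wait,E:car5-GO,S:wait,W:empty | queues: N=0 E=1 S=0 W=0
Step 7 [EW]: N:wait,E:car6-GO,S:wait,W:empty | queues: N=0 E=0 S=0 W=0

N: empty
E: empty
S: empty
W: empty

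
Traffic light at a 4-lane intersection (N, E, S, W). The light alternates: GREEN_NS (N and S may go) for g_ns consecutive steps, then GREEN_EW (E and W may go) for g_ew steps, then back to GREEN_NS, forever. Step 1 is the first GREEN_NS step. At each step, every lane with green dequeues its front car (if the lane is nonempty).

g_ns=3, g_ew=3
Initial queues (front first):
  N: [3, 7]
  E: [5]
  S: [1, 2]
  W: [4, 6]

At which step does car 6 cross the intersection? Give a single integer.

Step 1 [NS]: N:car3-GO,E:wait,S:car1-GO,W:wait | queues: N=1 E=1 S=1 W=2
Step 2 [NS]: N:car7-GO,E:wait,S:car2-GO,W:wait | queues: N=0 E=1 S=0 W=2
Step 3 [NS]: N:empty,E:wait,S:empty,W:wait | queues: N=0 E=1 S=0 W=2
Step 4 [EW]: N:wait,E:car5-GO,S:wait,W:car4-GO | queues: N=0 E=0 S=0 W=1
Step 5 [EW]: N:wait,E:empty,S:wait,W:car6-GO | queues: N=0 E=0 S=0 W=0
Car 6 crosses at step 5

5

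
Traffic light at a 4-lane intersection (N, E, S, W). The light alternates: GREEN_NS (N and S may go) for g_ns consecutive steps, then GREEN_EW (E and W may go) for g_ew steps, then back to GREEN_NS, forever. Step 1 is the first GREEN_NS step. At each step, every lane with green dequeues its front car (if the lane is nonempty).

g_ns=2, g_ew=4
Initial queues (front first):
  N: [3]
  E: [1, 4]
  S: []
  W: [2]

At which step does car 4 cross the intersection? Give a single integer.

Step 1 [NS]: N:car3-GO,E:wait,S:empty,W:wait | queues: N=0 E=2 S=0 W=1
Step 2 [NS]: N:empty,E:wait,S:empty,W:wait | queues: N=0 E=2 S=0 W=1
Step 3 [EW]: N:wait,E:car1-GO,S:wait,W:car2-GO | queues: N=0 E=1 S=0 W=0
Step 4 [EW]: N:wait,E:car4-GO,S:wait,W:empty | queues: N=0 E=0 S=0 W=0
Car 4 crosses at step 4

4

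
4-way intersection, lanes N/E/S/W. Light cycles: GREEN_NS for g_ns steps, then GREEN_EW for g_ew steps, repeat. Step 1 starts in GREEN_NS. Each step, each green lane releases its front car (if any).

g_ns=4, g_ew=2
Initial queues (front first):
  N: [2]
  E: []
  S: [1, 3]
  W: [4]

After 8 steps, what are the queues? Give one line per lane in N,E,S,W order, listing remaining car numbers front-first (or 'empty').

Step 1 [NS]: N:car2-GO,E:wait,S:car1-GO,W:wait | queues: N=0 E=0 S=1 W=1
Step 2 [NS]: N:empty,E:wait,S:car3-GO,W:wait | queues: N=0 E=0 S=0 W=1
Step 3 [NS]: N:empty,E:wait,S:empty,W:wait | queues: N=0 E=0 S=0 W=1
Step 4 [NS]: N:empty,E:wait,S:empty,W:wait | queues: N=0 E=0 S=0 W=1
Step 5 [EW]: N:wait,E:empty,S:wait,W:car4-GO | queues: N=0 E=0 S=0 W=0

N: empty
E: empty
S: empty
W: empty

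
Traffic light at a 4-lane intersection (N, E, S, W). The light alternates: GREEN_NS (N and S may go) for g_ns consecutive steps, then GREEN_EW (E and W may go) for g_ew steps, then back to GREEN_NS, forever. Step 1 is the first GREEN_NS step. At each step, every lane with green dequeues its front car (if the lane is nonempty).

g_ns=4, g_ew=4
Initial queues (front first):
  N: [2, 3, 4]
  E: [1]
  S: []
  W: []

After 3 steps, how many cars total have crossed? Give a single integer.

Answer: 3

Derivation:
Step 1 [NS]: N:car2-GO,E:wait,S:empty,W:wait | queues: N=2 E=1 S=0 W=0
Step 2 [NS]: N:car3-GO,E:wait,S:empty,W:wait | queues: N=1 E=1 S=0 W=0
Step 3 [NS]: N:car4-GO,E:wait,S:empty,W:wait | queues: N=0 E=1 S=0 W=0
Cars crossed by step 3: 3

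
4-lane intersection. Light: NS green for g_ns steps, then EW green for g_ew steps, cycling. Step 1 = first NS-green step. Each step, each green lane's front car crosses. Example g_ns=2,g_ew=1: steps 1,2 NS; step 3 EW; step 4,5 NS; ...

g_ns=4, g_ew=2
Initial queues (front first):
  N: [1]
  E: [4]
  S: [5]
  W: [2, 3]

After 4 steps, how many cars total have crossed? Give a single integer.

Answer: 2

Derivation:
Step 1 [NS]: N:car1-GO,E:wait,S:car5-GO,W:wait | queues: N=0 E=1 S=0 W=2
Step 2 [NS]: N:empty,E:wait,S:empty,W:wait | queues: N=0 E=1 S=0 W=2
Step 3 [NS]: N:empty,E:wait,S:empty,W:wait | queues: N=0 E=1 S=0 W=2
Step 4 [NS]: N:empty,E:wait,S:empty,W:wait | queues: N=0 E=1 S=0 W=2
Cars crossed by step 4: 2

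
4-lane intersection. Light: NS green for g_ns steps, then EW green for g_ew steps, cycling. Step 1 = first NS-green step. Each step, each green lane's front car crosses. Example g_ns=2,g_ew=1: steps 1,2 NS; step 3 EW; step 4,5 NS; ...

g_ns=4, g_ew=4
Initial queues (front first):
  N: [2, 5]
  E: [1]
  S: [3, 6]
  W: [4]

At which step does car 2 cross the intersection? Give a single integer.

Step 1 [NS]: N:car2-GO,E:wait,S:car3-GO,W:wait | queues: N=1 E=1 S=1 W=1
Step 2 [NS]: N:car5-GO,E:wait,S:car6-GO,W:wait | queues: N=0 E=1 S=0 W=1
Step 3 [NS]: N:empty,E:wait,S:empty,W:wait | queues: N=0 E=1 S=0 W=1
Step 4 [NS]: N:empty,E:wait,S:empty,W:wait | queues: N=0 E=1 S=0 W=1
Step 5 [EW]: N:wait,E:car1-GO,S:wait,W:car4-GO | queues: N=0 E=0 S=0 W=0
Car 2 crosses at step 1

1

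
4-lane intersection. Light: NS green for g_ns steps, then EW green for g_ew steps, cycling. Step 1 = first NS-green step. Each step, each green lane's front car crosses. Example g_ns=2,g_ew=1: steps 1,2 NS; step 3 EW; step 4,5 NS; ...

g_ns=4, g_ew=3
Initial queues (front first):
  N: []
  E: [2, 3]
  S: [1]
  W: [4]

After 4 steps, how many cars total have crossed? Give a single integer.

Step 1 [NS]: N:empty,E:wait,S:car1-GO,W:wait | queues: N=0 E=2 S=0 W=1
Step 2 [NS]: N:empty,E:wait,S:empty,W:wait | queues: N=0 E=2 S=0 W=1
Step 3 [NS]: N:empty,E:wait,S:empty,W:wait | queues: N=0 E=2 S=0 W=1
Step 4 [NS]: N:empty,E:wait,S:empty,W:wait | queues: N=0 E=2 S=0 W=1
Cars crossed by step 4: 1

Answer: 1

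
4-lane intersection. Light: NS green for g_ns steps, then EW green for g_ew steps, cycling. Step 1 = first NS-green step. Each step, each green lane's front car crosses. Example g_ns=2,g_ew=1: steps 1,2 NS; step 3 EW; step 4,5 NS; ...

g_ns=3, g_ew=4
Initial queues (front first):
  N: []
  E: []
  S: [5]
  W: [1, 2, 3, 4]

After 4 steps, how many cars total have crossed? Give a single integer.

Step 1 [NS]: N:empty,E:wait,S:car5-GO,W:wait | queues: N=0 E=0 S=0 W=4
Step 2 [NS]: N:empty,E:wait,S:empty,W:wait | queues: N=0 E=0 S=0 W=4
Step 3 [NS]: N:empty,E:wait,S:empty,W:wait | queues: N=0 E=0 S=0 W=4
Step 4 [EW]: N:wait,E:empty,S:wait,W:car1-GO | queues: N=0 E=0 S=0 W=3
Cars crossed by step 4: 2

Answer: 2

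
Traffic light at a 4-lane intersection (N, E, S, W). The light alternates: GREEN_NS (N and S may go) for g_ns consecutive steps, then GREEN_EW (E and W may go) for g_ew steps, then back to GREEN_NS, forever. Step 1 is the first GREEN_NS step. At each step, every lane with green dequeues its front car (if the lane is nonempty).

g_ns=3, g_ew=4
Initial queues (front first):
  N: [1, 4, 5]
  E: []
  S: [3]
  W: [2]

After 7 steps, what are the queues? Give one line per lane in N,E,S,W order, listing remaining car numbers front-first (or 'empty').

Step 1 [NS]: N:car1-GO,E:wait,S:car3-GO,W:wait | queues: N=2 E=0 S=0 W=1
Step 2 [NS]: N:car4-GO,E:wait,S:empty,W:wait | queues: N=1 E=0 S=0 W=1
Step 3 [NS]: N:car5-GO,E:wait,S:empty,W:wait | queues: N=0 E=0 S=0 W=1
Step 4 [EW]: N:wait,E:empty,S:wait,W:car2-GO | queues: N=0 E=0 S=0 W=0

N: empty
E: empty
S: empty
W: empty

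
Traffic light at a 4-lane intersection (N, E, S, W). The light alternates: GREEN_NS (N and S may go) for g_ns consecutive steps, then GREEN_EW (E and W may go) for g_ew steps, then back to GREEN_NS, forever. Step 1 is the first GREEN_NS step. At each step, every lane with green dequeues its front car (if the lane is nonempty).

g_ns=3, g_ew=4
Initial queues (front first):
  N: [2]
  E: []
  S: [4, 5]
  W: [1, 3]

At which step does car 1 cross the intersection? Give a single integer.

Step 1 [NS]: N:car2-GO,E:wait,S:car4-GO,W:wait | queues: N=0 E=0 S=1 W=2
Step 2 [NS]: N:empty,E:wait,S:car5-GO,W:wait | queues: N=0 E=0 S=0 W=2
Step 3 [NS]: N:empty,E:wait,S:empty,W:wait | queues: N=0 E=0 S=0 W=2
Step 4 [EW]: N:wait,E:empty,S:wait,W:car1-GO | queues: N=0 E=0 S=0 W=1
Step 5 [EW]: N:wait,E:empty,S:wait,W:car3-GO | queues: N=0 E=0 S=0 W=0
Car 1 crosses at step 4

4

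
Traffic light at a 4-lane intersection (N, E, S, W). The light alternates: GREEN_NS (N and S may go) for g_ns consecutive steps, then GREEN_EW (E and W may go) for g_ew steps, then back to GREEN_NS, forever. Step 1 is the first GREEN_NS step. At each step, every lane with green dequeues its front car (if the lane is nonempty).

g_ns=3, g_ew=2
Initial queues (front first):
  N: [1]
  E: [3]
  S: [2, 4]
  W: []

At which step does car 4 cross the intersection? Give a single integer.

Step 1 [NS]: N:car1-GO,E:wait,S:car2-GO,W:wait | queues: N=0 E=1 S=1 W=0
Step 2 [NS]: N:empty,E:wait,S:car4-GO,W:wait | queues: N=0 E=1 S=0 W=0
Step 3 [NS]: N:empty,E:wait,S:empty,W:wait | queues: N=0 E=1 S=0 W=0
Step 4 [EW]: N:wait,E:car3-GO,S:wait,W:empty | queues: N=0 E=0 S=0 W=0
Car 4 crosses at step 2

2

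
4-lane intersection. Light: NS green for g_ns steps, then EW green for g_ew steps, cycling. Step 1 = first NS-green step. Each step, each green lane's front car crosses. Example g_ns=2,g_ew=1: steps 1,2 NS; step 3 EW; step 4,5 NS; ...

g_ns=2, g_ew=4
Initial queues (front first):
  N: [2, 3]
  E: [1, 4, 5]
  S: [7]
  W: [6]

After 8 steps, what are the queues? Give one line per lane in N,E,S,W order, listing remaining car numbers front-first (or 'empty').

Step 1 [NS]: N:car2-GO,E:wait,S:car7-GO,W:wait | queues: N=1 E=3 S=0 W=1
Step 2 [NS]: N:car3-GO,E:wait,S:empty,W:wait | queues: N=0 E=3 S=0 W=1
Step 3 [EW]: N:wait,E:car1-GO,S:wait,W:car6-GO | queues: N=0 E=2 S=0 W=0
Step 4 [EW]: N:wait,E:car4-GO,S:wait,W:empty | queues: N=0 E=1 S=0 W=0
Step 5 [EW]: N:wait,E:car5-GO,S:wait,W:empty | queues: N=0 E=0 S=0 W=0

N: empty
E: empty
S: empty
W: empty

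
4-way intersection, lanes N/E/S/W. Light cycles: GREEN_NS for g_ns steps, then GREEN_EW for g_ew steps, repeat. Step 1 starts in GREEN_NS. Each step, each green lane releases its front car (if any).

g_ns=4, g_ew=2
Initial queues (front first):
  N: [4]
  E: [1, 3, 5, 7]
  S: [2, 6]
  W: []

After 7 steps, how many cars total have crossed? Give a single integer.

Answer: 5

Derivation:
Step 1 [NS]: N:car4-GO,E:wait,S:car2-GO,W:wait | queues: N=0 E=4 S=1 W=0
Step 2 [NS]: N:empty,E:wait,S:car6-GO,W:wait | queues: N=0 E=4 S=0 W=0
Step 3 [NS]: N:empty,E:wait,S:empty,W:wait | queues: N=0 E=4 S=0 W=0
Step 4 [NS]: N:empty,E:wait,S:empty,W:wait | queues: N=0 E=4 S=0 W=0
Step 5 [EW]: N:wait,E:car1-GO,S:wait,W:empty | queues: N=0 E=3 S=0 W=0
Step 6 [EW]: N:wait,E:car3-GO,S:wait,W:empty | queues: N=0 E=2 S=0 W=0
Step 7 [NS]: N:empty,E:wait,S:empty,W:wait | queues: N=0 E=2 S=0 W=0
Cars crossed by step 7: 5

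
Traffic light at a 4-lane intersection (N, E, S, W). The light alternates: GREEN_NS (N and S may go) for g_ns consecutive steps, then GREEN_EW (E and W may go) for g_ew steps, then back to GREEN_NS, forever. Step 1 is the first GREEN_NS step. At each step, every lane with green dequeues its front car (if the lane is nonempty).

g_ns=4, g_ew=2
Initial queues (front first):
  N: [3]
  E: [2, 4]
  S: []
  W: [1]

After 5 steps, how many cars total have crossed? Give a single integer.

Answer: 3

Derivation:
Step 1 [NS]: N:car3-GO,E:wait,S:empty,W:wait | queues: N=0 E=2 S=0 W=1
Step 2 [NS]: N:empty,E:wait,S:empty,W:wait | queues: N=0 E=2 S=0 W=1
Step 3 [NS]: N:empty,E:wait,S:empty,W:wait | queues: N=0 E=2 S=0 W=1
Step 4 [NS]: N:empty,E:wait,S:empty,W:wait | queues: N=0 E=2 S=0 W=1
Step 5 [EW]: N:wait,E:car2-GO,S:wait,W:car1-GO | queues: N=0 E=1 S=0 W=0
Cars crossed by step 5: 3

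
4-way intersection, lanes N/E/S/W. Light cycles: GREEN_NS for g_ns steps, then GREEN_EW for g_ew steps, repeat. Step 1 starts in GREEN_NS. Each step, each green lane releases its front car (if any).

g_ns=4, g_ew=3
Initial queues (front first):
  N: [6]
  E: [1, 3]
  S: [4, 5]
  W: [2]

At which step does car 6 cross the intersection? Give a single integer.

Step 1 [NS]: N:car6-GO,E:wait,S:car4-GO,W:wait | queues: N=0 E=2 S=1 W=1
Step 2 [NS]: N:empty,E:wait,S:car5-GO,W:wait | queues: N=0 E=2 S=0 W=1
Step 3 [NS]: N:empty,E:wait,S:empty,W:wait | queues: N=0 E=2 S=0 W=1
Step 4 [NS]: N:empty,E:wait,S:empty,W:wait | queues: N=0 E=2 S=0 W=1
Step 5 [EW]: N:wait,E:car1-GO,S:wait,W:car2-GO | queues: N=0 E=1 S=0 W=0
Step 6 [EW]: N:wait,E:car3-GO,S:wait,W:empty | queues: N=0 E=0 S=0 W=0
Car 6 crosses at step 1

1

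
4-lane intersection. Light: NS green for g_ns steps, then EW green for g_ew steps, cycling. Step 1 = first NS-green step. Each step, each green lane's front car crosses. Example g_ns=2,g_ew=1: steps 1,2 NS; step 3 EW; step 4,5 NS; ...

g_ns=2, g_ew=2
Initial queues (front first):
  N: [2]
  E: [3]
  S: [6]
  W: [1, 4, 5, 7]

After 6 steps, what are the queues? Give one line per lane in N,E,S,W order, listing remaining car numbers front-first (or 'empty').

Step 1 [NS]: N:car2-GO,E:wait,S:car6-GO,W:wait | queues: N=0 E=1 S=0 W=4
Step 2 [NS]: N:empty,E:wait,S:empty,W:wait | queues: N=0 E=1 S=0 W=4
Step 3 [EW]: N:wait,E:car3-GO,S:wait,W:car1-GO | queues: N=0 E=0 S=0 W=3
Step 4 [EW]: N:wait,E:empty,S:wait,W:car4-GO | queues: N=0 E=0 S=0 W=2
Step 5 [NS]: N:empty,E:wait,S:empty,W:wait | queues: N=0 E=0 S=0 W=2
Step 6 [NS]: N:empty,E:wait,S:empty,W:wait | queues: N=0 E=0 S=0 W=2

N: empty
E: empty
S: empty
W: 5 7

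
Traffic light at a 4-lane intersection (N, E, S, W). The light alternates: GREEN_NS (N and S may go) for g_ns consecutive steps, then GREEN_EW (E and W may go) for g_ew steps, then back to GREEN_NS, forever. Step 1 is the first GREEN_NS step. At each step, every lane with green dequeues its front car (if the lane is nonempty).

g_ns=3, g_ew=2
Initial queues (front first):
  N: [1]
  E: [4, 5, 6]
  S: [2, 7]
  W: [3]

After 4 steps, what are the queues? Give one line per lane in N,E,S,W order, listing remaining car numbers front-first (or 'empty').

Step 1 [NS]: N:car1-GO,E:wait,S:car2-GO,W:wait | queues: N=0 E=3 S=1 W=1
Step 2 [NS]: N:empty,E:wait,S:car7-GO,W:wait | queues: N=0 E=3 S=0 W=1
Step 3 [NS]: N:empty,E:wait,S:empty,W:wait | queues: N=0 E=3 S=0 W=1
Step 4 [EW]: N:wait,E:car4-GO,S:wait,W:car3-GO | queues: N=0 E=2 S=0 W=0

N: empty
E: 5 6
S: empty
W: empty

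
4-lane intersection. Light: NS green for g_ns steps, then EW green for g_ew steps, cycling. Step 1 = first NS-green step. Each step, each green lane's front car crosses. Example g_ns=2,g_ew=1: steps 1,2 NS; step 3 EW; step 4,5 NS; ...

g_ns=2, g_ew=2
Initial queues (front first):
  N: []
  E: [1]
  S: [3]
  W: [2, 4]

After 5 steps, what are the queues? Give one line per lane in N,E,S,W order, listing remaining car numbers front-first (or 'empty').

Step 1 [NS]: N:empty,E:wait,S:car3-GO,W:wait | queues: N=0 E=1 S=0 W=2
Step 2 [NS]: N:empty,E:wait,S:empty,W:wait | queues: N=0 E=1 S=0 W=2
Step 3 [EW]: N:wait,E:car1-GO,S:wait,W:car2-GO | queues: N=0 E=0 S=0 W=1
Step 4 [EW]: N:wait,E:empty,S:wait,W:car4-GO | queues: N=0 E=0 S=0 W=0

N: empty
E: empty
S: empty
W: empty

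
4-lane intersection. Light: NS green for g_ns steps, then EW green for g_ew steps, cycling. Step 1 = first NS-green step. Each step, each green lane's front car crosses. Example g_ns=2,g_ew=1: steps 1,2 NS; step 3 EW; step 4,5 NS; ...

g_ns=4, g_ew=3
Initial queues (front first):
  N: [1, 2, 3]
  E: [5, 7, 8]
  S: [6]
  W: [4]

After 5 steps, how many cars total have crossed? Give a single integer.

Answer: 6

Derivation:
Step 1 [NS]: N:car1-GO,E:wait,S:car6-GO,W:wait | queues: N=2 E=3 S=0 W=1
Step 2 [NS]: N:car2-GO,E:wait,S:empty,W:wait | queues: N=1 E=3 S=0 W=1
Step 3 [NS]: N:car3-GO,E:wait,S:empty,W:wait | queues: N=0 E=3 S=0 W=1
Step 4 [NS]: N:empty,E:wait,S:empty,W:wait | queues: N=0 E=3 S=0 W=1
Step 5 [EW]: N:wait,E:car5-GO,S:wait,W:car4-GO | queues: N=0 E=2 S=0 W=0
Cars crossed by step 5: 6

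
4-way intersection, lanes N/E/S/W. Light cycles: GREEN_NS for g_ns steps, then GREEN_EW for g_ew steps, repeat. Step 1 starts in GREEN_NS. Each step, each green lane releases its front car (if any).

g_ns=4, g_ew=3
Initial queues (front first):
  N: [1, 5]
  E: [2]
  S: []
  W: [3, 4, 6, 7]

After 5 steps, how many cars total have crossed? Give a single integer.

Step 1 [NS]: N:car1-GO,E:wait,S:empty,W:wait | queues: N=1 E=1 S=0 W=4
Step 2 [NS]: N:car5-GO,E:wait,S:empty,W:wait | queues: N=0 E=1 S=0 W=4
Step 3 [NS]: N:empty,E:wait,S:empty,W:wait | queues: N=0 E=1 S=0 W=4
Step 4 [NS]: N:empty,E:wait,S:empty,W:wait | queues: N=0 E=1 S=0 W=4
Step 5 [EW]: N:wait,E:car2-GO,S:wait,W:car3-GO | queues: N=0 E=0 S=0 W=3
Cars crossed by step 5: 4

Answer: 4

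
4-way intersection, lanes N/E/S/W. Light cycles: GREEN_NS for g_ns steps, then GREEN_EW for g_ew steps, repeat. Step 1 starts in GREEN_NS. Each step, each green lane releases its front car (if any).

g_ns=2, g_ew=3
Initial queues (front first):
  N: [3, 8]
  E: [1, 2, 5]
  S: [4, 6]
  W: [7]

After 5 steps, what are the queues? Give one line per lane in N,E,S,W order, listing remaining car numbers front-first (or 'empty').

Step 1 [NS]: N:car3-GO,E:wait,S:car4-GO,W:wait | queues: N=1 E=3 S=1 W=1
Step 2 [NS]: N:car8-GO,E:wait,S:car6-GO,W:wait | queues: N=0 E=3 S=0 W=1
Step 3 [EW]: N:wait,E:car1-GO,S:wait,W:car7-GO | queues: N=0 E=2 S=0 W=0
Step 4 [EW]: N:wait,E:car2-GO,S:wait,W:empty | queues: N=0 E=1 S=0 W=0
Step 5 [EW]: N:wait,E:car5-GO,S:wait,W:empty | queues: N=0 E=0 S=0 W=0

N: empty
E: empty
S: empty
W: empty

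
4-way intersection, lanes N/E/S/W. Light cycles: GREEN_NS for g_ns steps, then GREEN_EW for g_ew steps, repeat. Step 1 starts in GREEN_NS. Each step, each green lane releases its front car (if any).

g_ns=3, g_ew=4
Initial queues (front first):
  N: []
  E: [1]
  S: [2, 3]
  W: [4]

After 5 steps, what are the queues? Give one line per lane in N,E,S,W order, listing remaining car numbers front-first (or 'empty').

Step 1 [NS]: N:empty,E:wait,S:car2-GO,W:wait | queues: N=0 E=1 S=1 W=1
Step 2 [NS]: N:empty,E:wait,S:car3-GO,W:wait | queues: N=0 E=1 S=0 W=1
Step 3 [NS]: N:empty,E:wait,S:empty,W:wait | queues: N=0 E=1 S=0 W=1
Step 4 [EW]: N:wait,E:car1-GO,S:wait,W:car4-GO | queues: N=0 E=0 S=0 W=0

N: empty
E: empty
S: empty
W: empty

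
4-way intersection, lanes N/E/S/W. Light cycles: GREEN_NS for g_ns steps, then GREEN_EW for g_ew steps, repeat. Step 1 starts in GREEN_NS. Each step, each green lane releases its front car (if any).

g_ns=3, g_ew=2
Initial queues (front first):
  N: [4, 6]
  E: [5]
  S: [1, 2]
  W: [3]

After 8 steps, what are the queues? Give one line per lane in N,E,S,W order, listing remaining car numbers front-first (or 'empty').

Step 1 [NS]: N:car4-GO,E:wait,S:car1-GO,W:wait | queues: N=1 E=1 S=1 W=1
Step 2 [NS]: N:car6-GO,E:wait,S:car2-GO,W:wait | queues: N=0 E=1 S=0 W=1
Step 3 [NS]: N:empty,E:wait,S:empty,W:wait | queues: N=0 E=1 S=0 W=1
Step 4 [EW]: N:wait,E:car5-GO,S:wait,W:car3-GO | queues: N=0 E=0 S=0 W=0

N: empty
E: empty
S: empty
W: empty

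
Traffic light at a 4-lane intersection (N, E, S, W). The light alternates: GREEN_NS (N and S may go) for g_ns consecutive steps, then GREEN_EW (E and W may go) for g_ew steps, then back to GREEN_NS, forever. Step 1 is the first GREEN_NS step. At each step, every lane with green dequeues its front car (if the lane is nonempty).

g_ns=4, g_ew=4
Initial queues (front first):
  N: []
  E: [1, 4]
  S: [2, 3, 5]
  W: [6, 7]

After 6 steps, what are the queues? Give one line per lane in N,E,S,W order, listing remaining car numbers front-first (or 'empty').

Step 1 [NS]: N:empty,E:wait,S:car2-GO,W:wait | queues: N=0 E=2 S=2 W=2
Step 2 [NS]: N:empty,E:wait,S:car3-GO,W:wait | queues: N=0 E=2 S=1 W=2
Step 3 [NS]: N:empty,E:wait,S:car5-GO,W:wait | queues: N=0 E=2 S=0 W=2
Step 4 [NS]: N:empty,E:wait,S:empty,W:wait | queues: N=0 E=2 S=0 W=2
Step 5 [EW]: N:wait,E:car1-GO,S:wait,W:car6-GO | queues: N=0 E=1 S=0 W=1
Step 6 [EW]: N:wait,E:car4-GO,S:wait,W:car7-GO | queues: N=0 E=0 S=0 W=0

N: empty
E: empty
S: empty
W: empty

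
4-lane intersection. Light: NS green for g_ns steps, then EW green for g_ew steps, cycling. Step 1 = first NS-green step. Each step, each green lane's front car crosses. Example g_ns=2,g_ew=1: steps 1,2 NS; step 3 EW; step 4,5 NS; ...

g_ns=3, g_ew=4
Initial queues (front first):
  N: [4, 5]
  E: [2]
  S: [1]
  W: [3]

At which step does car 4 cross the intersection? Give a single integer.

Step 1 [NS]: N:car4-GO,E:wait,S:car1-GO,W:wait | queues: N=1 E=1 S=0 W=1
Step 2 [NS]: N:car5-GO,E:wait,S:empty,W:wait | queues: N=0 E=1 S=0 W=1
Step 3 [NS]: N:empty,E:wait,S:empty,W:wait | queues: N=0 E=1 S=0 W=1
Step 4 [EW]: N:wait,E:car2-GO,S:wait,W:car3-GO | queues: N=0 E=0 S=0 W=0
Car 4 crosses at step 1

1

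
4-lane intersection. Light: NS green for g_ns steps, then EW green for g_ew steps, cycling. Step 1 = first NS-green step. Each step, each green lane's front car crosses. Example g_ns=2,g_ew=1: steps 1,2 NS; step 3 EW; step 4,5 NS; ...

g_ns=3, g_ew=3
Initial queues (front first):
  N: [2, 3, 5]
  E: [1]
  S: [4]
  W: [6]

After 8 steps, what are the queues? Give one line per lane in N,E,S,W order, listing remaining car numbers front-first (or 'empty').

Step 1 [NS]: N:car2-GO,E:wait,S:car4-GO,W:wait | queues: N=2 E=1 S=0 W=1
Step 2 [NS]: N:car3-GO,E:wait,S:empty,W:wait | queues: N=1 E=1 S=0 W=1
Step 3 [NS]: N:car5-GO,E:wait,S:empty,W:wait | queues: N=0 E=1 S=0 W=1
Step 4 [EW]: N:wait,E:car1-GO,S:wait,W:car6-GO | queues: N=0 E=0 S=0 W=0

N: empty
E: empty
S: empty
W: empty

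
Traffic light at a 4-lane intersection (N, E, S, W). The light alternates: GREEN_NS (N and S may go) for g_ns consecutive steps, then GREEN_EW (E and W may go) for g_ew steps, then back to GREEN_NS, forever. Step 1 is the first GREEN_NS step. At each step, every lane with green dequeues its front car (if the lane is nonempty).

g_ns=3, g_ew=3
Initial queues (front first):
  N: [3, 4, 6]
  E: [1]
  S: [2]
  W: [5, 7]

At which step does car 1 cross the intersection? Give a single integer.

Step 1 [NS]: N:car3-GO,E:wait,S:car2-GO,W:wait | queues: N=2 E=1 S=0 W=2
Step 2 [NS]: N:car4-GO,E:wait,S:empty,W:wait | queues: N=1 E=1 S=0 W=2
Step 3 [NS]: N:car6-GO,E:wait,S:empty,W:wait | queues: N=0 E=1 S=0 W=2
Step 4 [EW]: N:wait,E:car1-GO,S:wait,W:car5-GO | queues: N=0 E=0 S=0 W=1
Step 5 [EW]: N:wait,E:empty,S:wait,W:car7-GO | queues: N=0 E=0 S=0 W=0
Car 1 crosses at step 4

4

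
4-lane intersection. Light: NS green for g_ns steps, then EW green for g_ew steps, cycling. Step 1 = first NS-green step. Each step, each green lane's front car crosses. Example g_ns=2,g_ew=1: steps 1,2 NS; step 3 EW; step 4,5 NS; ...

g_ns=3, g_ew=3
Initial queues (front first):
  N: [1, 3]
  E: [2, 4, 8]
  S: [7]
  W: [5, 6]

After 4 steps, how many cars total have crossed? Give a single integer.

Answer: 5

Derivation:
Step 1 [NS]: N:car1-GO,E:wait,S:car7-GO,W:wait | queues: N=1 E=3 S=0 W=2
Step 2 [NS]: N:car3-GO,E:wait,S:empty,W:wait | queues: N=0 E=3 S=0 W=2
Step 3 [NS]: N:empty,E:wait,S:empty,W:wait | queues: N=0 E=3 S=0 W=2
Step 4 [EW]: N:wait,E:car2-GO,S:wait,W:car5-GO | queues: N=0 E=2 S=0 W=1
Cars crossed by step 4: 5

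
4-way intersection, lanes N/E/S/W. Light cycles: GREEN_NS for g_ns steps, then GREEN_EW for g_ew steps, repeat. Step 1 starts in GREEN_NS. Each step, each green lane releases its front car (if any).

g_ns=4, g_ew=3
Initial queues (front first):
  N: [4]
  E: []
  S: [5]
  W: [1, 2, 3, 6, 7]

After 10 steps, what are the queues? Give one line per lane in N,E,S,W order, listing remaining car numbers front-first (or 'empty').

Step 1 [NS]: N:car4-GO,E:wait,S:car5-GO,W:wait | queues: N=0 E=0 S=0 W=5
Step 2 [NS]: N:empty,E:wait,S:empty,W:wait | queues: N=0 E=0 S=0 W=5
Step 3 [NS]: N:empty,E:wait,S:empty,W:wait | queues: N=0 E=0 S=0 W=5
Step 4 [NS]: N:empty,E:wait,S:empty,W:wait | queues: N=0 E=0 S=0 W=5
Step 5 [EW]: N:wait,E:empty,S:wait,W:car1-GO | queues: N=0 E=0 S=0 W=4
Step 6 [EW]: N:wait,E:empty,S:wait,W:car2-GO | queues: N=0 E=0 S=0 W=3
Step 7 [EW]: N:wait,E:empty,S:wait,W:car3-GO | queues: N=0 E=0 S=0 W=2
Step 8 [NS]: N:empty,E:wait,S:empty,W:wait | queues: N=0 E=0 S=0 W=2
Step 9 [NS]: N:empty,E:wait,S:empty,W:wait | queues: N=0 E=0 S=0 W=2
Step 10 [NS]: N:empty,E:wait,S:empty,W:wait | queues: N=0 E=0 S=0 W=2

N: empty
E: empty
S: empty
W: 6 7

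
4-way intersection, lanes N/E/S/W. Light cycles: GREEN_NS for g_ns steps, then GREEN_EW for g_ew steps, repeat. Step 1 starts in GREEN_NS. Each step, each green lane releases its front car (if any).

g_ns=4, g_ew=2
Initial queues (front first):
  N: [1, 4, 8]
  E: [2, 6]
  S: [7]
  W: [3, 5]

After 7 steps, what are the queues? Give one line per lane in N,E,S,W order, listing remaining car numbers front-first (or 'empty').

Step 1 [NS]: N:car1-GO,E:wait,S:car7-GO,W:wait | queues: N=2 E=2 S=0 W=2
Step 2 [NS]: N:car4-GO,E:wait,S:empty,W:wait | queues: N=1 E=2 S=0 W=2
Step 3 [NS]: N:car8-GO,E:wait,S:empty,W:wait | queues: N=0 E=2 S=0 W=2
Step 4 [NS]: N:empty,E:wait,S:empty,W:wait | queues: N=0 E=2 S=0 W=2
Step 5 [EW]: N:wait,E:car2-GO,S:wait,W:car3-GO | queues: N=0 E=1 S=0 W=1
Step 6 [EW]: N:wait,E:car6-GO,S:wait,W:car5-GO | queues: N=0 E=0 S=0 W=0

N: empty
E: empty
S: empty
W: empty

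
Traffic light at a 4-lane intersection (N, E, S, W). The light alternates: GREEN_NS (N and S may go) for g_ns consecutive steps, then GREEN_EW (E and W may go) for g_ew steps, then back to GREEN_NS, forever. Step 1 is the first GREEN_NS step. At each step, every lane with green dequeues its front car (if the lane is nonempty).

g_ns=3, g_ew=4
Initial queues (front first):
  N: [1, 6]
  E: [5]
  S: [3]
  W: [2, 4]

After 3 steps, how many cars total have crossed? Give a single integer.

Answer: 3

Derivation:
Step 1 [NS]: N:car1-GO,E:wait,S:car3-GO,W:wait | queues: N=1 E=1 S=0 W=2
Step 2 [NS]: N:car6-GO,E:wait,S:empty,W:wait | queues: N=0 E=1 S=0 W=2
Step 3 [NS]: N:empty,E:wait,S:empty,W:wait | queues: N=0 E=1 S=0 W=2
Cars crossed by step 3: 3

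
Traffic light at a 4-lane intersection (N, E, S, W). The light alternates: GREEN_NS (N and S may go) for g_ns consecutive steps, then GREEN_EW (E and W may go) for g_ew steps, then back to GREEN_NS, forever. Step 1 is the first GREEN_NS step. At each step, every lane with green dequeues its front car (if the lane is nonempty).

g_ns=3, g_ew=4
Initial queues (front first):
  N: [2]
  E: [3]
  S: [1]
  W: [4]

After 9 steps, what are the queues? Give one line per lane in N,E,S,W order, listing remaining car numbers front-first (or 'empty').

Step 1 [NS]: N:car2-GO,E:wait,S:car1-GO,W:wait | queues: N=0 E=1 S=0 W=1
Step 2 [NS]: N:empty,E:wait,S:empty,W:wait | queues: N=0 E=1 S=0 W=1
Step 3 [NS]: N:empty,E:wait,S:empty,W:wait | queues: N=0 E=1 S=0 W=1
Step 4 [EW]: N:wait,E:car3-GO,S:wait,W:car4-GO | queues: N=0 E=0 S=0 W=0

N: empty
E: empty
S: empty
W: empty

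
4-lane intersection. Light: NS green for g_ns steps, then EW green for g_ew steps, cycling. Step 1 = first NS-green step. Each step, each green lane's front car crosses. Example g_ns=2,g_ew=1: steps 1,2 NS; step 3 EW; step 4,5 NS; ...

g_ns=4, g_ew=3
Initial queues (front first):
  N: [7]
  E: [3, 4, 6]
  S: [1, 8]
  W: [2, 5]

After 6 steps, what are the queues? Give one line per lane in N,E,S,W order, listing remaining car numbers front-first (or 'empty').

Step 1 [NS]: N:car7-GO,E:wait,S:car1-GO,W:wait | queues: N=0 E=3 S=1 W=2
Step 2 [NS]: N:empty,E:wait,S:car8-GO,W:wait | queues: N=0 E=3 S=0 W=2
Step 3 [NS]: N:empty,E:wait,S:empty,W:wait | queues: N=0 E=3 S=0 W=2
Step 4 [NS]: N:empty,E:wait,S:empty,W:wait | queues: N=0 E=3 S=0 W=2
Step 5 [EW]: N:wait,E:car3-GO,S:wait,W:car2-GO | queues: N=0 E=2 S=0 W=1
Step 6 [EW]: N:wait,E:car4-GO,S:wait,W:car5-GO | queues: N=0 E=1 S=0 W=0

N: empty
E: 6
S: empty
W: empty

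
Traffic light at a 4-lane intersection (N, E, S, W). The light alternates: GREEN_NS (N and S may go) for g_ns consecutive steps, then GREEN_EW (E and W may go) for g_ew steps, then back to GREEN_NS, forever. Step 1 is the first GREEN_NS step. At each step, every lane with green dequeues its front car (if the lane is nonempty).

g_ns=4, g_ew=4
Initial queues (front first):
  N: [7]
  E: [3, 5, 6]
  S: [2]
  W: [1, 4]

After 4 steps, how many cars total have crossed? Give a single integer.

Answer: 2

Derivation:
Step 1 [NS]: N:car7-GO,E:wait,S:car2-GO,W:wait | queues: N=0 E=3 S=0 W=2
Step 2 [NS]: N:empty,E:wait,S:empty,W:wait | queues: N=0 E=3 S=0 W=2
Step 3 [NS]: N:empty,E:wait,S:empty,W:wait | queues: N=0 E=3 S=0 W=2
Step 4 [NS]: N:empty,E:wait,S:empty,W:wait | queues: N=0 E=3 S=0 W=2
Cars crossed by step 4: 2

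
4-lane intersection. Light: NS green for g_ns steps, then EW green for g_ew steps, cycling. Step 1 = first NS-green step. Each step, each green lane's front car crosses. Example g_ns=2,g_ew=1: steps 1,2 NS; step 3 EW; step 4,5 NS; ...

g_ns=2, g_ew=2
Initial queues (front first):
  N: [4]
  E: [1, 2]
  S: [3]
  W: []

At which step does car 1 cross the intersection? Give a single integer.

Step 1 [NS]: N:car4-GO,E:wait,S:car3-GO,W:wait | queues: N=0 E=2 S=0 W=0
Step 2 [NS]: N:empty,E:wait,S:empty,W:wait | queues: N=0 E=2 S=0 W=0
Step 3 [EW]: N:wait,E:car1-GO,S:wait,W:empty | queues: N=0 E=1 S=0 W=0
Step 4 [EW]: N:wait,E:car2-GO,S:wait,W:empty | queues: N=0 E=0 S=0 W=0
Car 1 crosses at step 3

3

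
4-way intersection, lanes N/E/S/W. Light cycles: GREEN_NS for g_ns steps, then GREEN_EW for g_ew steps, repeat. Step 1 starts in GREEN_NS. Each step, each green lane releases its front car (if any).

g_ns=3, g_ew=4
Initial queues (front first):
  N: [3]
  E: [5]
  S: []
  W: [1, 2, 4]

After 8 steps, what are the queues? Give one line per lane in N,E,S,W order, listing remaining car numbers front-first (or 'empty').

Step 1 [NS]: N:car3-GO,E:wait,S:empty,W:wait | queues: N=0 E=1 S=0 W=3
Step 2 [NS]: N:empty,E:wait,S:empty,W:wait | queues: N=0 E=1 S=0 W=3
Step 3 [NS]: N:empty,E:wait,S:empty,W:wait | queues: N=0 E=1 S=0 W=3
Step 4 [EW]: N:wait,E:car5-GO,S:wait,W:car1-GO | queues: N=0 E=0 S=0 W=2
Step 5 [EW]: N:wait,E:empty,S:wait,W:car2-GO | queues: N=0 E=0 S=0 W=1
Step 6 [EW]: N:wait,E:empty,S:wait,W:car4-GO | queues: N=0 E=0 S=0 W=0

N: empty
E: empty
S: empty
W: empty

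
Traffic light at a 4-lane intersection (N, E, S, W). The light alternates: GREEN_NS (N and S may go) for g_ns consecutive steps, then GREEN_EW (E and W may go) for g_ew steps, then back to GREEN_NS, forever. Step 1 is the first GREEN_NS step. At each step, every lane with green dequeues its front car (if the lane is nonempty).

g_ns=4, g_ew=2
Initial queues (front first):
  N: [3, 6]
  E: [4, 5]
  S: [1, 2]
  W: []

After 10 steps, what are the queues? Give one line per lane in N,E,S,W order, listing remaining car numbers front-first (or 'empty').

Step 1 [NS]: N:car3-GO,E:wait,S:car1-GO,W:wait | queues: N=1 E=2 S=1 W=0
Step 2 [NS]: N:car6-GO,E:wait,S:car2-GO,W:wait | queues: N=0 E=2 S=0 W=0
Step 3 [NS]: N:empty,E:wait,S:empty,W:wait | queues: N=0 E=2 S=0 W=0
Step 4 [NS]: N:empty,E:wait,S:empty,W:wait | queues: N=0 E=2 S=0 W=0
Step 5 [EW]: N:wait,E:car4-GO,S:wait,W:empty | queues: N=0 E=1 S=0 W=0
Step 6 [EW]: N:wait,E:car5-GO,S:wait,W:empty | queues: N=0 E=0 S=0 W=0

N: empty
E: empty
S: empty
W: empty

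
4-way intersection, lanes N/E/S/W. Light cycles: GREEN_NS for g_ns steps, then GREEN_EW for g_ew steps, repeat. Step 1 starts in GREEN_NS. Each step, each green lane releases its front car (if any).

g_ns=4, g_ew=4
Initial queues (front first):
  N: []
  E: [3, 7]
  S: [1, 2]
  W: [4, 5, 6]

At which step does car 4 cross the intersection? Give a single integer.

Step 1 [NS]: N:empty,E:wait,S:car1-GO,W:wait | queues: N=0 E=2 S=1 W=3
Step 2 [NS]: N:empty,E:wait,S:car2-GO,W:wait | queues: N=0 E=2 S=0 W=3
Step 3 [NS]: N:empty,E:wait,S:empty,W:wait | queues: N=0 E=2 S=0 W=3
Step 4 [NS]: N:empty,E:wait,S:empty,W:wait | queues: N=0 E=2 S=0 W=3
Step 5 [EW]: N:wait,E:car3-GO,S:wait,W:car4-GO | queues: N=0 E=1 S=0 W=2
Step 6 [EW]: N:wait,E:car7-GO,S:wait,W:car5-GO | queues: N=0 E=0 S=0 W=1
Step 7 [EW]: N:wait,E:empty,S:wait,W:car6-GO | queues: N=0 E=0 S=0 W=0
Car 4 crosses at step 5

5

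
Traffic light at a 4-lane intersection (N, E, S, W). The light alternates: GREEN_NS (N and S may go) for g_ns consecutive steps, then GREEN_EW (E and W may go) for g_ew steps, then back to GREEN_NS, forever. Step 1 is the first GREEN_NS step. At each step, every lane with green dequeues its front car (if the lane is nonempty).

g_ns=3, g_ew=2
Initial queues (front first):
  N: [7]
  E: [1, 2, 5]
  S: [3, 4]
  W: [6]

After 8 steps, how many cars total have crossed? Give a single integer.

Answer: 6

Derivation:
Step 1 [NS]: N:car7-GO,E:wait,S:car3-GO,W:wait | queues: N=0 E=3 S=1 W=1
Step 2 [NS]: N:empty,E:wait,S:car4-GO,W:wait | queues: N=0 E=3 S=0 W=1
Step 3 [NS]: N:empty,E:wait,S:empty,W:wait | queues: N=0 E=3 S=0 W=1
Step 4 [EW]: N:wait,E:car1-GO,S:wait,W:car6-GO | queues: N=0 E=2 S=0 W=0
Step 5 [EW]: N:wait,E:car2-GO,S:wait,W:empty | queues: N=0 E=1 S=0 W=0
Step 6 [NS]: N:empty,E:wait,S:empty,W:wait | queues: N=0 E=1 S=0 W=0
Step 7 [NS]: N:empty,E:wait,S:empty,W:wait | queues: N=0 E=1 S=0 W=0
Step 8 [NS]: N:empty,E:wait,S:empty,W:wait | queues: N=0 E=1 S=0 W=0
Cars crossed by step 8: 6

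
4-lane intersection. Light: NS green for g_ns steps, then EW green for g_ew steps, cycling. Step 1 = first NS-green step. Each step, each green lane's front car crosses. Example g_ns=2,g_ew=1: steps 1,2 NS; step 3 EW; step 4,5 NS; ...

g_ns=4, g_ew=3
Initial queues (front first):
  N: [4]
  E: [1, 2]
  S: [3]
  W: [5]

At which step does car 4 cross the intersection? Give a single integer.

Step 1 [NS]: N:car4-GO,E:wait,S:car3-GO,W:wait | queues: N=0 E=2 S=0 W=1
Step 2 [NS]: N:empty,E:wait,S:empty,W:wait | queues: N=0 E=2 S=0 W=1
Step 3 [NS]: N:empty,E:wait,S:empty,W:wait | queues: N=0 E=2 S=0 W=1
Step 4 [NS]: N:empty,E:wait,S:empty,W:wait | queues: N=0 E=2 S=0 W=1
Step 5 [EW]: N:wait,E:car1-GO,S:wait,W:car5-GO | queues: N=0 E=1 S=0 W=0
Step 6 [EW]: N:wait,E:car2-GO,S:wait,W:empty | queues: N=0 E=0 S=0 W=0
Car 4 crosses at step 1

1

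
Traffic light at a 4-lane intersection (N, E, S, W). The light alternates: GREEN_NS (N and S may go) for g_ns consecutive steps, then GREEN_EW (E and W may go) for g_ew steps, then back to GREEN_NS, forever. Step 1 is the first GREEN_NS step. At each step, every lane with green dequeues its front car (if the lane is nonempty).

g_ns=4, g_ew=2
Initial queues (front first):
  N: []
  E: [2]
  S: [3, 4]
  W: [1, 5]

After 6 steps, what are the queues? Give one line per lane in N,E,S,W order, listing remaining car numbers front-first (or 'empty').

Step 1 [NS]: N:empty,E:wait,S:car3-GO,W:wait | queues: N=0 E=1 S=1 W=2
Step 2 [NS]: N:empty,E:wait,S:car4-GO,W:wait | queues: N=0 E=1 S=0 W=2
Step 3 [NS]: N:empty,E:wait,S:empty,W:wait | queues: N=0 E=1 S=0 W=2
Step 4 [NS]: N:empty,E:wait,S:empty,W:wait | queues: N=0 E=1 S=0 W=2
Step 5 [EW]: N:wait,E:car2-GO,S:wait,W:car1-GO | queues: N=0 E=0 S=0 W=1
Step 6 [EW]: N:wait,E:empty,S:wait,W:car5-GO | queues: N=0 E=0 S=0 W=0

N: empty
E: empty
S: empty
W: empty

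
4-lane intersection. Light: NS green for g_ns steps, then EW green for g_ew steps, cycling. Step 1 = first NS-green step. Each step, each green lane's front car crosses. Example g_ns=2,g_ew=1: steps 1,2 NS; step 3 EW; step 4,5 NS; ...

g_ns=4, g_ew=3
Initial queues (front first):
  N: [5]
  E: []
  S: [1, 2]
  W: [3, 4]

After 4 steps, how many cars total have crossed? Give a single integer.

Answer: 3

Derivation:
Step 1 [NS]: N:car5-GO,E:wait,S:car1-GO,W:wait | queues: N=0 E=0 S=1 W=2
Step 2 [NS]: N:empty,E:wait,S:car2-GO,W:wait | queues: N=0 E=0 S=0 W=2
Step 3 [NS]: N:empty,E:wait,S:empty,W:wait | queues: N=0 E=0 S=0 W=2
Step 4 [NS]: N:empty,E:wait,S:empty,W:wait | queues: N=0 E=0 S=0 W=2
Cars crossed by step 4: 3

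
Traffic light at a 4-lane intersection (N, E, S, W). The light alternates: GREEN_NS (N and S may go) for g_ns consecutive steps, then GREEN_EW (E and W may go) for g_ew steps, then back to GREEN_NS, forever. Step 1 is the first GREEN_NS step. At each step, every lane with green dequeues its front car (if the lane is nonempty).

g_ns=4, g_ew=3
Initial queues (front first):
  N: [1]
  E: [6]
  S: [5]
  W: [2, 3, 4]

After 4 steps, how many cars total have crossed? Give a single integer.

Answer: 2

Derivation:
Step 1 [NS]: N:car1-GO,E:wait,S:car5-GO,W:wait | queues: N=0 E=1 S=0 W=3
Step 2 [NS]: N:empty,E:wait,S:empty,W:wait | queues: N=0 E=1 S=0 W=3
Step 3 [NS]: N:empty,E:wait,S:empty,W:wait | queues: N=0 E=1 S=0 W=3
Step 4 [NS]: N:empty,E:wait,S:empty,W:wait | queues: N=0 E=1 S=0 W=3
Cars crossed by step 4: 2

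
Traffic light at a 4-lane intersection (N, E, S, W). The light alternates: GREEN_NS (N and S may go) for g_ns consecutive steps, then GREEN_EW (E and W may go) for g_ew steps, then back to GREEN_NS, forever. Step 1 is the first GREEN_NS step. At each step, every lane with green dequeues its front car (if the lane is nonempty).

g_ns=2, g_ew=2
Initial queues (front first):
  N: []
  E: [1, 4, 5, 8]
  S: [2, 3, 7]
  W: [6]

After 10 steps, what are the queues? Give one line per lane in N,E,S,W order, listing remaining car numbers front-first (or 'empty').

Step 1 [NS]: N:empty,E:wait,S:car2-GO,W:wait | queues: N=0 E=4 S=2 W=1
Step 2 [NS]: N:empty,E:wait,S:car3-GO,W:wait | queues: N=0 E=4 S=1 W=1
Step 3 [EW]: N:wait,E:car1-GO,S:wait,W:car6-GO | queues: N=0 E=3 S=1 W=0
Step 4 [EW]: N:wait,E:car4-GO,S:wait,W:empty | queues: N=0 E=2 S=1 W=0
Step 5 [NS]: N:empty,E:wait,S:car7-GO,W:wait | queues: N=0 E=2 S=0 W=0
Step 6 [NS]: N:empty,E:wait,S:empty,W:wait | queues: N=0 E=2 S=0 W=0
Step 7 [EW]: N:wait,E:car5-GO,S:wait,W:empty | queues: N=0 E=1 S=0 W=0
Step 8 [EW]: N:wait,E:car8-GO,S:wait,W:empty | queues: N=0 E=0 S=0 W=0

N: empty
E: empty
S: empty
W: empty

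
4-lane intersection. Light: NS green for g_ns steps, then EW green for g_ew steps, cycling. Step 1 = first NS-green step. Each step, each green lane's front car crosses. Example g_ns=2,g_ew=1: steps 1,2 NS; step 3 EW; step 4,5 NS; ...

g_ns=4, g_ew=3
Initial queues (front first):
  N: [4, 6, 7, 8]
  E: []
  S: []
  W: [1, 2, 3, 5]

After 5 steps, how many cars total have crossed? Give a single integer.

Answer: 5

Derivation:
Step 1 [NS]: N:car4-GO,E:wait,S:empty,W:wait | queues: N=3 E=0 S=0 W=4
Step 2 [NS]: N:car6-GO,E:wait,S:empty,W:wait | queues: N=2 E=0 S=0 W=4
Step 3 [NS]: N:car7-GO,E:wait,S:empty,W:wait | queues: N=1 E=0 S=0 W=4
Step 4 [NS]: N:car8-GO,E:wait,S:empty,W:wait | queues: N=0 E=0 S=0 W=4
Step 5 [EW]: N:wait,E:empty,S:wait,W:car1-GO | queues: N=0 E=0 S=0 W=3
Cars crossed by step 5: 5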